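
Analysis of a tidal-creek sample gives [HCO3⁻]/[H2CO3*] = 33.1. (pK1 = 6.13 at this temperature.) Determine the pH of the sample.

From K1 = [H⁺][HCO3⁻]/[H2CO3*]:  pH = pK1 + log₁₀([HCO3⁻]/[H2CO3*])
log₁₀(33.1) = +1.520
pH = 6.13 + (+1.520) = 7.65

pH = 7.65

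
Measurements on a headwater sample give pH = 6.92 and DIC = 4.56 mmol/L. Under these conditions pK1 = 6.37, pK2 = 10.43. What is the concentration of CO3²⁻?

[CO3²⁻] = 1.10 μmol/L

α₂ = 1 / (1 + [H⁺]/K2 + [H⁺]²/(K1K2)) = 1 / (1 + 10^+3.51 + 10^+2.96)
   = 1 / (1 + 3235.9 + 912.01) = 1/4148.9 = 0.0002410
[CO3²⁻] = α₂ × DIC = 0.0002410 × 4.56 = 0.00110 mmol/L = 1.10 μmol/L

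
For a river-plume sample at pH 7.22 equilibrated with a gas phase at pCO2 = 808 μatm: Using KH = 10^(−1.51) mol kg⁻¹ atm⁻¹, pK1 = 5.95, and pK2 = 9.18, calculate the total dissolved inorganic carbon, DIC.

DIC = 0.495 mmol/kg

[CO2*] = KH · pCO2 = 10^(−1.51) × 808×10^-6 = 2.497×10^-5 mol/kg
α₀ = 1/(1 + K1/[H⁺] + K1K2/[H⁺]²) = 1/(1 + 10^+1.27 + 10^-0.69) = 0.05044
DIC = [CO2*]/α₀ = 2.497×10^-5 / 0.05044 = 0.495 mmol/kg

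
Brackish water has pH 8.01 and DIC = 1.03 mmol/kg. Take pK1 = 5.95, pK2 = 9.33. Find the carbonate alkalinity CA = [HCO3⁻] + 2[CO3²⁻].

CA = 1.07 mmol/kg

CA = [HCO3⁻] + 2[CO3²⁻] = (α₁ + 2α₂)·DIC
At pH 8.01: [H⁺]/K1 = 10^-2.06 = 0.0087096, K2/[H⁺] = 10^-1.32 = 0.047863
α₁ = 1/(1 + 0.0087096 + 0.047863) = 1/1.0566 = 0.9465; α₂ = α₁·K2/[H⁺] = 0.04530
α₁ + 2α₂ = 1.0371
CA = 1.0371 × 1.03 = 1.07 mmol/kg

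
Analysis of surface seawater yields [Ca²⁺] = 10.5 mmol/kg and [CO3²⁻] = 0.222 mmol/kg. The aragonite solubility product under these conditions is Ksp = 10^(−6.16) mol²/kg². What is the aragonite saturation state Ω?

Ω = 3.37

Ksp = 10^(−6.16) = 6.918×10^-7
Ω = [Ca²⁺][CO3²⁻]/Ksp = (10.5×10^-3)(0.222×10^-3) / 6.918×10^-7 = 3.37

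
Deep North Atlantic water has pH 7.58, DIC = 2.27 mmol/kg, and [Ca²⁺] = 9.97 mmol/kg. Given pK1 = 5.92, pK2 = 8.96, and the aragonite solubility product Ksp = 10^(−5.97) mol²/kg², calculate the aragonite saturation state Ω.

Ω = 0.828

α₂ = 1 / (1 + [H⁺]/K2 + [H⁺]²/(K1K2)) = 1 / (1 + 10^+1.38 + 10^-0.28)
   = 1 / (1 + 23.988 + 0.52481) = 1/25.513 = 0.03920
[CO3²⁻] = α₂ × DIC = 0.03920 × 2.27 = 0.08897 mmol/kg
Ksp = 10^(−5.97) = 1.072×10^-6
Ω = [Ca²⁺][CO3²⁻]/Ksp = (9.97×10^-3)(8.897×10^-5) / 1.072×10^-6 = 0.828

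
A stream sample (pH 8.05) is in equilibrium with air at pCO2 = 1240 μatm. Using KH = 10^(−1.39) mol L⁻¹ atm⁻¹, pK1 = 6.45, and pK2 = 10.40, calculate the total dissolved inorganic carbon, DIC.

DIC = 2.07 mmol/L

[CO2*] = KH · pCO2 = 10^(−1.39) × 1240×10^-6 = 5.052×10^-5 mol/L
α₀ = 1/(1 + K1/[H⁺] + K1K2/[H⁺]²) = 1/(1 + 10^+1.60 + 10^-0.75) = 0.02440
DIC = [CO2*]/α₀ = 5.052×10^-5 / 0.02440 = 2.07 mmol/L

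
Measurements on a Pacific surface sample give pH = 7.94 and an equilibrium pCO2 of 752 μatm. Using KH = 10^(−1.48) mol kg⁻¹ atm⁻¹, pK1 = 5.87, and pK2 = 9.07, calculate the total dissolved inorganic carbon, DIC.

[CO2*] = KH · pCO2 = 10^(−1.48) × 752×10^-6 = 2.490×10^-5 mol/kg
α₀ = 1/(1 + K1/[H⁺] + K1K2/[H⁺]²) = 1/(1 + 10^+2.07 + 10^+0.94) = 0.007862
DIC = [CO2*]/α₀ = 2.490×10^-5 / 0.007862 = 3.17 mmol/kg

DIC = 3.17 mmol/kg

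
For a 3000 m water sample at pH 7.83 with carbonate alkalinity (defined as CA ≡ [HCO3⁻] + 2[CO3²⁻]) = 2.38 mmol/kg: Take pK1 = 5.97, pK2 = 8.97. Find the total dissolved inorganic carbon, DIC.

CA = [HCO3⁻] + 2[CO3²⁻] = (α₁ + 2α₂)·DIC
At pH 7.83: [H⁺]/K1 = 10^-1.86 = 0.013804, K2/[H⁺] = 10^-1.14 = 0.072444
α₁ = 1/(1 + 0.013804 + 0.072444) = 1/1.0862 = 0.9206; α₂ = α₁·K2/[H⁺] = 0.06669
α₁ + 2α₂ = 1.0540
DIC = CA / (α₁ + 2α₂) = 2.38 / 1.0540 = 2.26 mmol/kg

DIC = 2.26 mmol/kg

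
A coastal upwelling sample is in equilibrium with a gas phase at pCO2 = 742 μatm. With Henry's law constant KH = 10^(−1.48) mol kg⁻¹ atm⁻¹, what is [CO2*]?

[CO2*] = 24.6 μmol/kg

KH = 10^(−1.48) = 3.311×10^-2 mol kg⁻¹ atm⁻¹
[CO2*] = KH · pCO2 = 3.311×10^-2 × 742×10^-6 atm = 2.46×10^-5 mol/kg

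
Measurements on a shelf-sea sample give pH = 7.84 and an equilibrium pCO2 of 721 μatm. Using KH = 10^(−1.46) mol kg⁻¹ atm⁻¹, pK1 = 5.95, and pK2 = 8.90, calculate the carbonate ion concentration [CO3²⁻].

[CO2*] = KH · pCO2 = 10^(−1.46) × 721×10^-6 = 2.500×10^-5 mol/kg
α₀ = 1/(1 + K1/[H⁺] + K1K2/[H⁺]²) = 1/(1 + 10^+1.89 + 10^+0.83) = 0.01171
DIC = [CO2*]/α₀ = 2.500×10^-5 / 0.01171 = 2.135 mmol/kg
[CO3²⁻] = α₂·DIC; α₂ = 0.07918, so [CO3²⁻] = 0.07918 × 2.135 = 0.169 mmol/kg

[CO3²⁻] = 0.169 mmol/kg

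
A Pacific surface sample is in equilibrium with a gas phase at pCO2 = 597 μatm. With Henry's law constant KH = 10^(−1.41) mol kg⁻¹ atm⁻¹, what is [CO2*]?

[CO2*] = 23.2 μmol/kg

KH = 10^(−1.41) = 3.890×10^-2 mol kg⁻¹ atm⁻¹
[CO2*] = KH · pCO2 = 3.890×10^-2 × 597×10^-6 atm = 2.32×10^-5 mol/kg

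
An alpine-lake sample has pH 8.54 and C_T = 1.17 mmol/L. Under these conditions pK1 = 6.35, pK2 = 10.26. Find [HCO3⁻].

[HCO3⁻] = 1.14 mmol/L

α₁ = 1 / (1 + [H⁺]/K1 + K2/[H⁺]) = 1 / (1 + 10^-2.19 + 10^-1.72)
   = 1 / (1 + 0.0064565 + 0.019055) = 1/1.0255 = 0.9751
[HCO3⁻] = α₁ × DIC = 0.9751 × 1.17 = 1.14 mmol/L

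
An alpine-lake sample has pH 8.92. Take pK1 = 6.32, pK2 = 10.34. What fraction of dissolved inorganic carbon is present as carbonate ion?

α₂ = 1 / (1 + [H⁺]/K2 + [H⁺]²/(K1K2)) = 1 / (1 + 10^+1.42 + 10^-1.18)
   = 1 / (1 + 26.303 + 0.066069) = 1/27.369 = 0.03654

α₂ = 0.0365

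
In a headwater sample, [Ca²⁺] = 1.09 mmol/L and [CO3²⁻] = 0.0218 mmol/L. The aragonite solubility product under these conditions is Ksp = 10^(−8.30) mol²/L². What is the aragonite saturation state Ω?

Ksp = 10^(−8.30) = 5.012×10^-9
Ω = [Ca²⁺][CO3²⁻]/Ksp = (1.09×10^-3)(0.0218×10^-3) / 5.012×10^-9 = 4.74

Ω = 4.74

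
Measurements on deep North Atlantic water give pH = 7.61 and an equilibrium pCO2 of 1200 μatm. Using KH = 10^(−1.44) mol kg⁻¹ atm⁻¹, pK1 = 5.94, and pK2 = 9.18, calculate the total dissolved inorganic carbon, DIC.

[CO2*] = KH · pCO2 = 10^(−1.44) × 1200×10^-6 = 4.357×10^-5 mol/kg
α₀ = 1/(1 + K1/[H⁺] + K1K2/[H⁺]²) = 1/(1 + 10^+1.67 + 10^+0.10) = 0.02039
DIC = [CO2*]/α₀ = 4.357×10^-5 / 0.02039 = 2.14 mmol/kg

DIC = 2.14 mmol/kg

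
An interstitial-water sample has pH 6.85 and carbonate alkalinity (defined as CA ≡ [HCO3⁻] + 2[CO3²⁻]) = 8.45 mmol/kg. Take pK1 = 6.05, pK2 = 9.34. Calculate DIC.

CA = [HCO3⁻] + 2[CO3²⁻] = (α₁ + 2α₂)·DIC
At pH 6.85: [H⁺]/K1 = 10^-0.80 = 0.15849, K2/[H⁺] = 10^-2.49 = 0.0032359
α₁ = 1/(1 + 0.15849 + 0.0032359) = 1/1.1617 = 0.8608; α₂ = α₁·K2/[H⁺] = 0.002785
α₁ + 2α₂ = 0.8664
DIC = CA / (α₁ + 2α₂) = 8.45 / 0.8664 = 9.75 mmol/kg

DIC = 9.75 mmol/kg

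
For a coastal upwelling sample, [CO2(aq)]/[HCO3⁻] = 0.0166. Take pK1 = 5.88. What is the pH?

pH = 7.66

From K1 = [H⁺][HCO3⁻]/[CO2(aq)]:  pH = pK1 − log₁₀([CO2(aq)]/[HCO3⁻])
log₁₀(0.0166) = -1.780
pH = 5.88 − (-1.780) = 7.66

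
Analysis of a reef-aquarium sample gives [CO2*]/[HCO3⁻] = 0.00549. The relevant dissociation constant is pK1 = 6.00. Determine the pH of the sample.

pH = 8.26

From K1 = [H⁺][HCO3⁻]/[CO2*]:  pH = pK1 − log₁₀([CO2*]/[HCO3⁻])
log₁₀(0.00549) = -2.260
pH = 6.00 − (-2.260) = 8.26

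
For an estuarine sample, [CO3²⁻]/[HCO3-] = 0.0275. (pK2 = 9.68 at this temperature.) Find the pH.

From K2 = [H⁺][CO3²⁻]/[HCO3-]:  pH = pK2 + log₁₀([CO3²⁻]/[HCO3-])
log₁₀(0.0275) = -1.561
pH = 9.68 + (-1.561) = 8.12

pH = 8.12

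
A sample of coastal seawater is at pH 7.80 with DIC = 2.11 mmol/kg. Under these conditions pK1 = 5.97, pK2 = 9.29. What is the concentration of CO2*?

[CO2*] = 0.0298 mmol/kg

α₀ = 1 / (1 + K1/[H⁺] + K1K2/[H⁺]²) = 1 / (1 + 10^+1.83 + 10^+0.34)
   = 1 / (1 + 67.608 + 2.1878) = 1/70.796 = 0.01413
[CO2*] = α₀ × DIC = 0.01413 × 2.11 = 0.0298 mmol/kg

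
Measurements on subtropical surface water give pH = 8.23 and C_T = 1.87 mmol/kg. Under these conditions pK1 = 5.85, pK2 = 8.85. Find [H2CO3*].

[CO2*] = 6.27 μmol/kg

α₀ = 1 / (1 + K1/[H⁺] + K1K2/[H⁺]²) = 1 / (1 + 10^+2.38 + 10^+1.76)
   = 1 / (1 + 239.88 + 57.544) = 1/298.43 = 0.003351
[CO2*] = α₀ × DIC = 0.003351 × 1.87 = 0.00627 mmol/kg = 6.27 μmol/kg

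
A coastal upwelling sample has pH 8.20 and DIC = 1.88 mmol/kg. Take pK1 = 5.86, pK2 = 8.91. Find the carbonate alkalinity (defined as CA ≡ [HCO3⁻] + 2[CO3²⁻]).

CA = 2.18 mmol/kg

CA = [HCO3⁻] + 2[CO3²⁻] = (α₁ + 2α₂)·DIC
At pH 8.20: [H⁺]/K1 = 10^-2.34 = 0.0045709, K2/[H⁺] = 10^-0.71 = 0.19498
α₁ = 1/(1 + 0.0045709 + 0.19498) = 1/1.1996 = 0.8336; α₂ = α₁·K2/[H⁺] = 0.1625
α₁ + 2α₂ = 1.1587
CA = 1.1587 × 1.88 = 2.18 mmol/kg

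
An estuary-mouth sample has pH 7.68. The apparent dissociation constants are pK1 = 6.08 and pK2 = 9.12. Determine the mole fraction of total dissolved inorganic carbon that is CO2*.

α₀ = 1 / (1 + K1/[H⁺] + K1K2/[H⁺]²) = 1 / (1 + 10^+1.60 + 10^+0.16)
   = 1 / (1 + 39.811 + 1.4454) = 1/42.256 = 0.02367

α₀ = 0.0237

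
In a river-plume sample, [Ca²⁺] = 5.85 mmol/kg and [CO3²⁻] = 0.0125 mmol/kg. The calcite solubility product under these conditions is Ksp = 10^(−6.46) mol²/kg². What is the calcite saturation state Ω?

Ksp = 10^(−6.46) = 3.467×10^-7
Ω = [Ca²⁺][CO3²⁻]/Ksp = (5.85×10^-3)(0.0125×10^-3) / 3.467×10^-7 = 0.211

Ω = 0.211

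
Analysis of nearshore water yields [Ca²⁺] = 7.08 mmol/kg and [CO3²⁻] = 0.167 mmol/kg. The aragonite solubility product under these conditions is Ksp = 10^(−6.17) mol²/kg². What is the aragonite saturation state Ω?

Ksp = 10^(−6.17) = 6.761×10^-7
Ω = [Ca²⁺][CO3²⁻]/Ksp = (7.08×10^-3)(0.167×10^-3) / 6.761×10^-7 = 1.75

Ω = 1.75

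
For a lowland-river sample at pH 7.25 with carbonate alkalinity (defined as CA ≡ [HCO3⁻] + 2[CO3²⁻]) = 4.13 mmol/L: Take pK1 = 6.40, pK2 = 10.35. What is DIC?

CA = [HCO3⁻] + 2[CO3²⁻] = (α₁ + 2α₂)·DIC
At pH 7.25: [H⁺]/K1 = 10^-0.85 = 0.14125, K2/[H⁺] = 10^-3.10 = 0.00079433
α₁ = 1/(1 + 0.14125 + 0.00079433) = 1/1.1420 = 0.8756; α₂ = α₁·K2/[H⁺] = 0.0006955
α₁ + 2α₂ = 0.8770
DIC = CA / (α₁ + 2α₂) = 4.13 / 0.8770 = 4.71 mmol/L

DIC = 4.71 mmol/L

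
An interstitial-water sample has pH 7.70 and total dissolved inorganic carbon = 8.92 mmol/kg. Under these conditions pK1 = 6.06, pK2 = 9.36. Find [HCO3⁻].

[HCO3⁻] = 8.54 mmol/kg

α₁ = 1 / (1 + [H⁺]/K1 + K2/[H⁺]) = 1 / (1 + 10^-1.64 + 10^-1.66)
   = 1 / (1 + 0.022909 + 0.021878) = 1/1.0448 = 0.9571
[HCO3⁻] = α₁ × DIC = 0.9571 × 8.92 = 8.54 mmol/kg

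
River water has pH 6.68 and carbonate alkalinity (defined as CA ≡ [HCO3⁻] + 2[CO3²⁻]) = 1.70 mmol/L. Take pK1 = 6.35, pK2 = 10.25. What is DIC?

CA = [HCO3⁻] + 2[CO3²⁻] = (α₁ + 2α₂)·DIC
At pH 6.68: [H⁺]/K1 = 10^-0.33 = 0.46774, K2/[H⁺] = 10^-3.57 = 0.00026915
α₁ = 1/(1 + 0.46774 + 0.00026915) = 1/1.4680 = 0.6812; α₂ = α₁·K2/[H⁺] = 0.0001833
α₁ + 2α₂ = 0.6816
DIC = CA / (α₁ + 2α₂) = 1.70 / 0.6816 = 2.49 mmol/L

DIC = 2.49 mmol/L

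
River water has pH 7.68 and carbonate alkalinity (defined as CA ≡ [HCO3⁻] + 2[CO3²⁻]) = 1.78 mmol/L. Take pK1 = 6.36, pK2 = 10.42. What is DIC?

DIC = 1.86 mmol/L

CA = [HCO3⁻] + 2[CO3²⁻] = (α₁ + 2α₂)·DIC
At pH 7.68: [H⁺]/K1 = 10^-1.32 = 0.047863, K2/[H⁺] = 10^-2.74 = 0.0018197
α₁ = 1/(1 + 0.047863 + 0.0018197) = 1/1.0497 = 0.9527; α₂ = α₁·K2/[H⁺] = 0.001734
α₁ + 2α₂ = 0.9561
DIC = CA / (α₁ + 2α₂) = 1.78 / 0.9561 = 1.86 mmol/L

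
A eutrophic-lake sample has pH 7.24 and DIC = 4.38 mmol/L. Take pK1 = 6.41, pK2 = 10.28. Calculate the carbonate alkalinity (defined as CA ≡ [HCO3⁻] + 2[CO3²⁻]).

CA = [HCO3⁻] + 2[CO3²⁻] = (α₁ + 2α₂)·DIC
At pH 7.24: [H⁺]/K1 = 10^-0.83 = 0.14791, K2/[H⁺] = 10^-3.04 = 0.00091201
α₁ = 1/(1 + 0.14791 + 0.00091201) = 1/1.1488 = 0.8705; α₂ = α₁·K2/[H⁺] = 0.0007939
α₁ + 2α₂ = 0.8720
CA = 0.8720 × 4.38 = 3.82 mmol/L

CA = 3.82 mmol/L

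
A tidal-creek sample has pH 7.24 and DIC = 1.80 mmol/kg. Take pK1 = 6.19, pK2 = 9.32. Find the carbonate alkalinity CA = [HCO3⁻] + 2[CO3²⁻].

CA = 1.67 mmol/kg

CA = [HCO3⁻] + 2[CO3²⁻] = (α₁ + 2α₂)·DIC
At pH 7.24: [H⁺]/K1 = 10^-1.05 = 0.089125, K2/[H⁺] = 10^-2.08 = 0.0083176
α₁ = 1/(1 + 0.089125 + 0.0083176) = 1/1.0974 = 0.9112; α₂ = α₁·K2/[H⁺] = 0.007579
α₁ + 2α₂ = 0.9264
CA = 0.9264 × 1.80 = 1.67 mmol/kg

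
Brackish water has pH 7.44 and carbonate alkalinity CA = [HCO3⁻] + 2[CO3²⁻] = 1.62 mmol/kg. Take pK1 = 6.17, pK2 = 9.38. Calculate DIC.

DIC = 1.69 mmol/kg

CA = [HCO3⁻] + 2[CO3²⁻] = (α₁ + 2α₂)·DIC
At pH 7.44: [H⁺]/K1 = 10^-1.27 = 0.053703, K2/[H⁺] = 10^-1.94 = 0.011482
α₁ = 1/(1 + 0.053703 + 0.011482) = 1/1.0652 = 0.9388; α₂ = α₁·K2/[H⁺] = 0.01078
α₁ + 2α₂ = 0.9604
DIC = CA / (α₁ + 2α₂) = 1.62 / 0.9604 = 1.69 mmol/kg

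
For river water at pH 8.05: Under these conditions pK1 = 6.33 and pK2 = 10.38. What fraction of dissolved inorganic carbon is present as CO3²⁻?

α₂ = 1 / (1 + [H⁺]/K2 + [H⁺]²/(K1K2)) = 1 / (1 + 10^+2.33 + 10^+0.61)
   = 1 / (1 + 213.80 + 4.0738) = 1/218.87 = 0.004569

α₂ = 0.00457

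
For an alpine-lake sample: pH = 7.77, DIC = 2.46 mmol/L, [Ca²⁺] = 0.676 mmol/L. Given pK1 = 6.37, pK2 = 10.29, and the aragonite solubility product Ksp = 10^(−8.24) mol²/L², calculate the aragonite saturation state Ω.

α₂ = 1 / (1 + [H⁺]/K2 + [H⁺]²/(K1K2)) = 1 / (1 + 10^+2.52 + 10^+1.12)
   = 1 / (1 + 331.13 + 13.183) = 1/345.31 = 0.002896
[CO3²⁻] = α₂ × DIC = 0.002896 × 2.46 = 0.007124 mmol/L = 7.124 μmol/L
Ksp = 10^(−8.24) = 5.754×10^-9
Ω = [Ca²⁺][CO3²⁻]/Ksp = (0.676×10^-3)(7.124×10^-6) / 5.754×10^-9 = 0.837

Ω = 0.837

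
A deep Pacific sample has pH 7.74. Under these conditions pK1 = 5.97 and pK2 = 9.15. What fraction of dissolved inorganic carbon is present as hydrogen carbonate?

α₁ = 1 / (1 + [H⁺]/K1 + K2/[H⁺]) = 1 / (1 + 10^-1.77 + 10^-1.41)
   = 1 / (1 + 0.016982 + 0.038905) = 1/1.0559 = 0.9471

α₁ = 0.947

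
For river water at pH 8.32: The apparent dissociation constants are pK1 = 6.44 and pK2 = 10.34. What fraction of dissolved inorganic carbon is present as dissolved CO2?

α₀ = 0.0129

α₀ = 1 / (1 + K1/[H⁺] + K1K2/[H⁺]²) = 1 / (1 + 10^+1.88 + 10^-0.14)
   = 1 / (1 + 75.858 + 0.72444) = 1/77.582 = 0.01289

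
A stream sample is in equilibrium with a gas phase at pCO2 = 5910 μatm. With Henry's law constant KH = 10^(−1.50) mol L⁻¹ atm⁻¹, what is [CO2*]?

KH = 10^(−1.50) = 3.162×10^-2 mol L⁻¹ atm⁻¹
[CO2*] = KH · pCO2 = 3.162×10^-2 × 5910×10^-6 atm = 1.87×10^-4 mol/L

[CO2*] = 187 μmol/L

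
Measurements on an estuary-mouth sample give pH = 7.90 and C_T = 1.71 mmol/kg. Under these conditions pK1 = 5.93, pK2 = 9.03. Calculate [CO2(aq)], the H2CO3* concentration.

α₀ = 1 / (1 + K1/[H⁺] + K1K2/[H⁺]²) = 1 / (1 + 10^+1.97 + 10^+0.84)
   = 1 / (1 + 93.325 + 6.9183) = 1/101.24 = 0.009877
[CO2*] = α₀ × DIC = 0.009877 × 1.71 = 0.0169 mmol/kg = 16.9 μmol/kg

[CO2*] = 16.9 μmol/kg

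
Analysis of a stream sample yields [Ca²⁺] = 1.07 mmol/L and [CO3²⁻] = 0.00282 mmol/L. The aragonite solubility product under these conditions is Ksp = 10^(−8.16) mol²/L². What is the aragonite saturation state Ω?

Ω = 0.436

Ksp = 10^(−8.16) = 6.918×10^-9
Ω = [Ca²⁺][CO3²⁻]/Ksp = (1.07×10^-3)(0.00282×10^-3) / 6.918×10^-9 = 0.436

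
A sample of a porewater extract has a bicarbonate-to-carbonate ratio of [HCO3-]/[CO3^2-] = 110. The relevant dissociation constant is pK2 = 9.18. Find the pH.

From K2 = [H⁺][CO3^2-]/[HCO3-]:  pH = pK2 − log₁₀([HCO3-]/[CO3^2-])
log₁₀(110) = +2.041
pH = 9.18 − (+2.041) = 7.14

pH = 7.14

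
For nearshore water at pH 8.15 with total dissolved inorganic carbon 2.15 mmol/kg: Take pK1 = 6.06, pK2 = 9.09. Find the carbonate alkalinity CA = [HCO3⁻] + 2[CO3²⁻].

CA = [HCO3⁻] + 2[CO3²⁻] = (α₁ + 2α₂)·DIC
At pH 8.15: [H⁺]/K1 = 10^-2.09 = 0.0081283, K2/[H⁺] = 10^-0.94 = 0.11482
α₁ = 1/(1 + 0.0081283 + 0.11482) = 1/1.1229 = 0.8905; α₂ = α₁·K2/[H⁺] = 0.1022
α₁ + 2α₂ = 1.0950
CA = 1.0950 × 2.15 = 2.35 mmol/kg

CA = 2.35 mmol/kg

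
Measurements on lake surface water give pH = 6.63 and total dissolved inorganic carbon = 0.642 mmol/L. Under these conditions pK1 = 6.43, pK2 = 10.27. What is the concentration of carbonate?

α₂ = 1 / (1 + [H⁺]/K2 + [H⁺]²/(K1K2)) = 1 / (1 + 10^+3.64 + 10^+3.44)
   = 1 / (1 + 4365.2 + 2754.2) = 1/7120.4 = 0.0001404
[CO3²⁻] = α₂ × DIC = 0.0001404 × 0.642 = 9.02×10^-5 mmol/L = 0.0902 μmol/L

[CO3²⁻] = 0.0902 μmol/L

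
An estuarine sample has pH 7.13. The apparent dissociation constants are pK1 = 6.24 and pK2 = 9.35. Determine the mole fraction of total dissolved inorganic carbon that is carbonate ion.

α₂ = 1 / (1 + [H⁺]/K2 + [H⁺]²/(K1K2)) = 1 / (1 + 10^+2.22 + 10^+1.33)
   = 1 / (1 + 165.96 + 21.380) = 1/188.34 = 0.005310

α₂ = 0.00531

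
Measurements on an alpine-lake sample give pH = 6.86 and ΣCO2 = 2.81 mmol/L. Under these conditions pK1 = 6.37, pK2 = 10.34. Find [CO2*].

[CO2*] = 0.687 mmol/L

α₀ = 1 / (1 + K1/[H⁺] + K1K2/[H⁺]²) = 1 / (1 + 10^+0.49 + 10^-2.99)
   = 1 / (1 + 3.0903 + 0.0010233) = 1/4.0913 = 0.2444
[CO2*] = α₀ × DIC = 0.2444 × 2.81 = 0.687 mmol/L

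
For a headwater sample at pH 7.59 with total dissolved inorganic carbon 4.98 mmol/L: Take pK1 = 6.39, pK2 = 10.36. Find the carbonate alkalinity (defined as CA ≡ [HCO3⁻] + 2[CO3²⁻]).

CA = [HCO3⁻] + 2[CO3²⁻] = (α₁ + 2α₂)·DIC
At pH 7.59: [H⁺]/K1 = 10^-1.20 = 0.063096, K2/[H⁺] = 10^-2.77 = 0.0016982
α₁ = 1/(1 + 0.063096 + 0.0016982) = 1/1.0648 = 0.9391; α₂ = α₁·K2/[H⁺] = 0.001595
α₁ + 2α₂ = 0.9423
CA = 0.9423 × 4.98 = 4.69 mmol/L

CA = 4.69 mmol/L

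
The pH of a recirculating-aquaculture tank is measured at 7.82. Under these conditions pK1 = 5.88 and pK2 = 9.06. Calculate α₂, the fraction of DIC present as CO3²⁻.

α₂ = 0.0538

α₂ = 1 / (1 + [H⁺]/K2 + [H⁺]²/(K1K2)) = 1 / (1 + 10^+1.24 + 10^-0.70)
   = 1 / (1 + 17.378 + 0.19953) = 1/18.578 = 0.05383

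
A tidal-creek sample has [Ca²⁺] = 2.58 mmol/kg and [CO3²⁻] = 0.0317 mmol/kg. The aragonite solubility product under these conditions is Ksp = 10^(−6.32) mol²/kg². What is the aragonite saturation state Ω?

Ksp = 10^(−6.32) = 4.786×10^-7
Ω = [Ca²⁺][CO3²⁻]/Ksp = (2.58×10^-3)(0.0317×10^-3) / 4.786×10^-7 = 0.171

Ω = 0.171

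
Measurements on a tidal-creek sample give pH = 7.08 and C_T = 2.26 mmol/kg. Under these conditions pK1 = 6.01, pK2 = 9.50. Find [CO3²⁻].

α₂ = 1 / (1 + [H⁺]/K2 + [H⁺]²/(K1K2)) = 1 / (1 + 10^+2.42 + 10^+1.35)
   = 1 / (1 + 263.03 + 22.387) = 1/286.41 = 0.003491
[CO3²⁻] = α₂ × DIC = 0.003491 × 2.26 = 0.00789 mmol/kg = 7.89 μmol/kg

[CO3²⁻] = 7.89 μmol/kg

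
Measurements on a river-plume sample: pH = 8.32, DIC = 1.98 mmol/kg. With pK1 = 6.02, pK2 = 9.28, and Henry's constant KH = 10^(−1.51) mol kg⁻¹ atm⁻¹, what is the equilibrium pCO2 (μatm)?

α₀ = 1 / (1 + K1/[H⁺] + K1K2/[H⁺]²) = 1 / (1 + 10^+2.30 + 10^+1.34)
   = 1 / (1 + 199.53 + 21.878) = 1/222.40 = 0.004496
[CO2*] = α₀ × DIC = 0.004496 × 1.98 = 0.008903 mmol/kg = 8.903 μmol/kg
pCO2 = [CO2*]/KH = 8.903×10^-6 / 3.090×10^-2 = 288 μatm

pCO2 = 288 μatm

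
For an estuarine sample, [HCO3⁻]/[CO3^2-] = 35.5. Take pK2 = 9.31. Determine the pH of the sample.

From K2 = [H⁺][CO3^2-]/[HCO3⁻]:  pH = pK2 − log₁₀([HCO3⁻]/[CO3^2-])
log₁₀(35.5) = +1.550
pH = 9.31 − (+1.550) = 7.76

pH = 7.76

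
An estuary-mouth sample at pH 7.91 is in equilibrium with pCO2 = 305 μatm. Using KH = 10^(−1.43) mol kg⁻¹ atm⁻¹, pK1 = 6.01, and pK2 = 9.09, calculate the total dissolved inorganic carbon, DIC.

DIC = 0.971 mmol/kg

[CO2*] = KH · pCO2 = 10^(−1.43) × 305×10^-6 = 1.133×10^-5 mol/kg
α₀ = 1/(1 + K1/[H⁺] + K1K2/[H⁺]²) = 1/(1 + 10^+1.90 + 10^+0.72) = 0.01167
DIC = [CO2*]/α₀ = 1.133×10^-5 / 0.01167 = 0.971 mmol/kg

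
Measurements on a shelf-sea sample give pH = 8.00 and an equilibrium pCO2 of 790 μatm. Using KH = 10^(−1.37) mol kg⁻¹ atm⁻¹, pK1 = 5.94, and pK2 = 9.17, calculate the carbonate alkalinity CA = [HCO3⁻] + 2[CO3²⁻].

CA = 4.39 mmol/kg

[CO2*] = KH · pCO2 = 10^(−1.37) × 790×10^-6 = 3.370×10^-5 mol/kg
α₀ = 1/(1 + K1/[H⁺] + K1K2/[H⁺]²) = 1/(1 + 10^+2.06 + 10^+0.89) = 0.008092
DIC = [CO2*]/α₀ = 3.370×10^-5 / 0.008092 = 4.165 mmol/kg
CA = (α₁ + 2α₂)·DIC = (0.9291 + 2×0.06281) × 4.165 = 4.39 mmol/kg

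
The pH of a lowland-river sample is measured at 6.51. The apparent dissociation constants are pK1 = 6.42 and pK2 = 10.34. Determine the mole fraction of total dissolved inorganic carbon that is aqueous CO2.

α₀ = 1 / (1 + K1/[H⁺] + K1K2/[H⁺]²) = 1 / (1 + 10^+0.09 + 10^-3.74)
   = 1 / (1 + 1.2303 + 0.00018197) = 1/2.2305 = 0.4483

α₀ = 0.448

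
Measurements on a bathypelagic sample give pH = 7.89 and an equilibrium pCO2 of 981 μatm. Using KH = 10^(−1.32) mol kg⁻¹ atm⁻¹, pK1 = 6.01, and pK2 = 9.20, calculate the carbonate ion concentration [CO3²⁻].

[CO2*] = KH · pCO2 = 10^(−1.32) × 981×10^-6 = 4.695×10^-5 mol/kg
α₀ = 1/(1 + K1/[H⁺] + K1K2/[H⁺]²) = 1/(1 + 10^+1.88 + 10^+0.57) = 0.01241
DIC = [CO2*]/α₀ = 4.695×10^-5 / 0.01241 = 3.783 mmol/kg
[CO3²⁻] = α₂·DIC; α₂ = 0.04611, so [CO3²⁻] = 0.04611 × 3.783 = 0.174 mmol/kg

[CO3²⁻] = 0.174 mmol/kg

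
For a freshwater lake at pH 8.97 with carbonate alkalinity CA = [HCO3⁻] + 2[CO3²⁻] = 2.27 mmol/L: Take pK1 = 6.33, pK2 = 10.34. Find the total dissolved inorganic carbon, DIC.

DIC = 2.19 mmol/L

CA = [HCO3⁻] + 2[CO3²⁻] = (α₁ + 2α₂)·DIC
At pH 8.97: [H⁺]/K1 = 10^-2.64 = 0.0022909, K2/[H⁺] = 10^-1.37 = 0.042658
α₁ = 1/(1 + 0.0022909 + 0.042658) = 1/1.0449 = 0.9570; α₂ = α₁·K2/[H⁺] = 0.04082
α₁ + 2α₂ = 1.0386
DIC = CA / (α₁ + 2α₂) = 2.27 / 1.0386 = 2.19 mmol/L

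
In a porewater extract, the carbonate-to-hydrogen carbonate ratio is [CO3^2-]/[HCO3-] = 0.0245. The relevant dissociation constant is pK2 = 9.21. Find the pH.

From K2 = [H⁺][CO3^2-]/[HCO3-]:  pH = pK2 + log₁₀([CO3^2-]/[HCO3-])
log₁₀(0.0245) = -1.611
pH = 9.21 + (-1.611) = 7.60

pH = 7.60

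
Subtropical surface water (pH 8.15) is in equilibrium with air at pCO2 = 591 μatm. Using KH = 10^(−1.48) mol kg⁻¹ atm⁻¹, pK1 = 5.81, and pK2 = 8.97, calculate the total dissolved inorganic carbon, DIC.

[CO2*] = KH · pCO2 = 10^(−1.48) × 591×10^-6 = 1.957×10^-5 mol/kg
α₀ = 1/(1 + K1/[H⁺] + K1K2/[H⁺]²) = 1/(1 + 10^+2.34 + 10^+1.52) = 0.003954
DIC = [CO2*]/α₀ = 1.957×10^-5 / 0.003954 = 4.95 mmol/kg

DIC = 4.95 mmol/kg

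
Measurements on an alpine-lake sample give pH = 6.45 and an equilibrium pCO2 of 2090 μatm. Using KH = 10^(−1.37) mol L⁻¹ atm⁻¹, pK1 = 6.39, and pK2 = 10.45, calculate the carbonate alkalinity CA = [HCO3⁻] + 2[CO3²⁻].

CA = 0.102 mmol/L

[CO2*] = KH · pCO2 = 10^(−1.37) × 2090×10^-6 = 8.916×10^-5 mol/L
α₀ = 1/(1 + K1/[H⁺] + K1K2/[H⁺]²) = 1/(1 + 10^+0.06 + 10^-3.94) = 0.4655
DIC = [CO2*]/α₀ = 8.916×10^-5 / 0.4655 = 0.1915 mmol/L
CA = (α₁ + 2α₂)·DIC = (0.5345 + 2×5.345×10^-5) × 0.1915 = 0.102 mmol/L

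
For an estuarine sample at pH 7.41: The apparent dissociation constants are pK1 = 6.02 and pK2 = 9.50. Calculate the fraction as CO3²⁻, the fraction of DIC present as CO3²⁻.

α₂ = 0.00775

α₂ = 1 / (1 + [H⁺]/K2 + [H⁺]²/(K1K2)) = 1 / (1 + 10^+2.09 + 10^+0.70)
   = 1 / (1 + 123.03 + 5.0119) = 1/129.04 = 0.007750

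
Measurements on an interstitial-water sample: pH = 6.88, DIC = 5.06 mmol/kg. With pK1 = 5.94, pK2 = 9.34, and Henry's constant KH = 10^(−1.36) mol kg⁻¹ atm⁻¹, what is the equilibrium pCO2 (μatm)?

pCO2 = 1.19×10^4 μatm

α₀ = 1 / (1 + K1/[H⁺] + K1K2/[H⁺]²) = 1 / (1 + 10^+0.94 + 10^-1.52)
   = 1 / (1 + 8.7096 + 0.030200) = 1/9.7398 = 0.1027
[CO2*] = α₀ × DIC = 0.1027 × 5.06 = 0.5195 mmol/kg
pCO2 = [CO2*]/KH = 5.195×10^-4 / 4.365×10^-2 = 1.19×10^4 μatm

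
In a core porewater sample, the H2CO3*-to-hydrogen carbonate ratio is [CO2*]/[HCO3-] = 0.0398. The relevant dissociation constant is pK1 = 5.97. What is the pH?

From K1 = [H⁺][HCO3-]/[CO2*]:  pH = pK1 − log₁₀([CO2*]/[HCO3-])
log₁₀(0.0398) = -1.400
pH = 5.97 − (-1.400) = 7.37

pH = 7.37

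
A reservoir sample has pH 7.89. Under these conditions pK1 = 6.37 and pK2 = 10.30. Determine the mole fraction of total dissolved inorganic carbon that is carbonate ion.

α₂ = 1 / (1 + [H⁺]/K2 + [H⁺]²/(K1K2)) = 1 / (1 + 10^+2.41 + 10^+0.89)
   = 1 / (1 + 257.04 + 7.7625) = 1/265.80 = 0.003762

α₂ = 0.00376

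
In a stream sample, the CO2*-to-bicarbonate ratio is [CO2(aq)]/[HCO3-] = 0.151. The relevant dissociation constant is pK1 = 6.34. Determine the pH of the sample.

From K1 = [H⁺][HCO3-]/[CO2(aq)]:  pH = pK1 − log₁₀([CO2(aq)]/[HCO3-])
log₁₀(0.151) = -0.821
pH = 6.34 − (-0.821) = 7.16

pH = 7.16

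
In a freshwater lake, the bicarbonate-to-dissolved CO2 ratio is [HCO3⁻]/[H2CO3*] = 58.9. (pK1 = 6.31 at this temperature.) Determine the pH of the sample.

pH = 8.08

From K1 = [H⁺][HCO3⁻]/[H2CO3*]:  pH = pK1 + log₁₀([HCO3⁻]/[H2CO3*])
log₁₀(58.9) = +1.770
pH = 6.31 + (+1.770) = 8.08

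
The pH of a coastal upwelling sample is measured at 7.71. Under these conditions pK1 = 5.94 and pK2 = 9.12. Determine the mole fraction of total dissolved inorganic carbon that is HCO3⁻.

α₁ = 1 / (1 + [H⁺]/K1 + K2/[H⁺]) = 1 / (1 + 10^-1.77 + 10^-1.41)
   = 1 / (1 + 0.016982 + 0.038905) = 1/1.0559 = 0.9471

α₁ = 0.947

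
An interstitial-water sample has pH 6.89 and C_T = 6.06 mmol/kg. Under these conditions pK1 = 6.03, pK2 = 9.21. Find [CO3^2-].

α₂ = 1 / (1 + [H⁺]/K2 + [H⁺]²/(K1K2)) = 1 / (1 + 10^+2.32 + 10^+1.46)
   = 1 / (1 + 208.93 + 28.840) = 1/238.77 = 0.004188
[CO3²⁻] = α₂ × DIC = 0.004188 × 6.06 = 0.0254 mmol/kg

[CO3²⁻] = 0.0254 mmol/kg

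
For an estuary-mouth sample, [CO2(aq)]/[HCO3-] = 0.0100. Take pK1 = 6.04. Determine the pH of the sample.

pH = 8.04

From K1 = [H⁺][HCO3-]/[CO2(aq)]:  pH = pK1 − log₁₀([CO2(aq)]/[HCO3-])
log₁₀(0.0100) = -2.000
pH = 6.04 − (-2.000) = 8.04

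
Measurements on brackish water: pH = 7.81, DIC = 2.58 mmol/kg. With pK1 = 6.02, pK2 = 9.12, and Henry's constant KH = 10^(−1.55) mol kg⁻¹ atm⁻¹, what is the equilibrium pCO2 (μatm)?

pCO2 = 1390 μatm

α₀ = 1 / (1 + K1/[H⁺] + K1K2/[H⁺]²) = 1 / (1 + 10^+1.79 + 10^+0.48)
   = 1 / (1 + 61.660 + 3.0200) = 1/65.679 = 0.01523
[CO2*] = α₀ × DIC = 0.01523 × 2.58 = 0.03928 mmol/kg
pCO2 = [CO2*]/KH = 3.928×10^-5 / 2.818×10^-2 = 1390 μatm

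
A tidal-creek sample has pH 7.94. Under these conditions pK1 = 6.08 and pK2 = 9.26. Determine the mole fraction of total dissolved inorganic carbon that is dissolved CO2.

α₀ = 1 / (1 + K1/[H⁺] + K1K2/[H⁺]²) = 1 / (1 + 10^+1.86 + 10^+0.54)
   = 1 / (1 + 72.444 + 3.4674) = 1/76.911 = 0.01300

α₀ = 0.0130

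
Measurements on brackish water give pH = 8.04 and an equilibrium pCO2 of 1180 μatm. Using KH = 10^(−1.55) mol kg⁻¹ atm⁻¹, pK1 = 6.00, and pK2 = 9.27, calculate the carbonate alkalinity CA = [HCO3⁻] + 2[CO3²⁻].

[CO2*] = KH · pCO2 = 10^(−1.55) × 1180×10^-6 = 3.326×10^-5 mol/kg
α₀ = 1/(1 + K1/[H⁺] + K1K2/[H⁺]²) = 1/(1 + 10^+2.04 + 10^+0.81) = 0.008539
DIC = [CO2*]/α₀ = 3.326×10^-5 / 0.008539 = 3.895 mmol/kg
CA = (α₁ + 2α₂)·DIC = (0.9363 + 2×0.05513) × 3.895 = 4.08 mmol/kg

CA = 4.08 mmol/kg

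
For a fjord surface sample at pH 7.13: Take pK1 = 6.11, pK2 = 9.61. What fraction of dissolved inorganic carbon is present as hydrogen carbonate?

α₁ = 1 / (1 + [H⁺]/K1 + K2/[H⁺]) = 1 / (1 + 10^-1.02 + 10^-2.48)
   = 1 / (1 + 0.095499 + 0.0033113) = 1/1.0988 = 0.9101

α₁ = 0.910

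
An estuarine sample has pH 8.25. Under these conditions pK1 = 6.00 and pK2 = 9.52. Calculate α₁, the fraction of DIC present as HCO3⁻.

α₁ = 1 / (1 + [H⁺]/K1 + K2/[H⁺]) = 1 / (1 + 10^-2.25 + 10^-1.27)
   = 1 / (1 + 0.0056234 + 0.053703) = 1/1.0593 = 0.9440

α₁ = 0.944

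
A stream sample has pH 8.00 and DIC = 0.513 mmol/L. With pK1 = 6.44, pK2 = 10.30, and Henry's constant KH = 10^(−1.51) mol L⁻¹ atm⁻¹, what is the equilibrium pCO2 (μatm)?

pCO2 = 443 μatm

α₀ = 1 / (1 + K1/[H⁺] + K1K2/[H⁺]²) = 1 / (1 + 10^+1.56 + 10^-0.74)
   = 1 / (1 + 36.308 + 0.18197) = 1/37.490 = 0.02667
[CO2*] = α₀ × DIC = 0.02667 × 0.513 = 0.01368 mmol/L = 13.68 μmol/L
pCO2 = [CO2*]/KH = 1.368×10^-5 / 3.090×10^-2 = 443 μatm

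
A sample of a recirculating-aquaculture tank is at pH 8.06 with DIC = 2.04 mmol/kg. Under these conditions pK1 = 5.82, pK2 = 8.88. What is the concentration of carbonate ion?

α₂ = 1 / (1 + [H⁺]/K2 + [H⁺]²/(K1K2)) = 1 / (1 + 10^+0.82 + 10^-1.42)
   = 1 / (1 + 6.6069 + 0.038019) = 1/7.6450 = 0.1308
[CO3²⁻] = α₂ × DIC = 0.1308 × 2.04 = 0.267 mmol/kg

[CO3²⁻] = 0.267 mmol/kg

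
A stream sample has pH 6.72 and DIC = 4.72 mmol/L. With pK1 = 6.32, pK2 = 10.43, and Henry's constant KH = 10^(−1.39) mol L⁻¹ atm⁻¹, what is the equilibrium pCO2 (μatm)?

α₀ = 1 / (1 + K1/[H⁺] + K1K2/[H⁺]²) = 1 / (1 + 10^+0.40 + 10^-3.31)
   = 1 / (1 + 2.5119 + 0.00048978) = 1/3.5124 = 0.2847
[CO2*] = α₀ × DIC = 0.2847 × 4.72 = 1.344 mmol/L
pCO2 = [CO2*]/KH = 1.344×10^-3 / 4.074×10^-2 = 3.30×10^4 μatm

pCO2 = 3.30×10^4 μatm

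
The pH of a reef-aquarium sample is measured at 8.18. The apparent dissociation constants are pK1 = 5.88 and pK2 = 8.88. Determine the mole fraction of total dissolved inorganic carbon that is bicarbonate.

α₁ = 0.830

α₁ = 1 / (1 + [H⁺]/K1 + K2/[H⁺]) = 1 / (1 + 10^-2.30 + 10^-0.70)
   = 1 / (1 + 0.0050119 + 0.19953) = 1/1.2045 = 0.8302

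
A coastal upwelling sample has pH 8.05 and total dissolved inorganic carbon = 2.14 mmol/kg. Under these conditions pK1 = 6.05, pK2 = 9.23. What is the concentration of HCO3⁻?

[HCO3⁻] = 1.99 mmol/kg

α₁ = 1 / (1 + [H⁺]/K1 + K2/[H⁺]) = 1 / (1 + 10^-2.00 + 10^-1.18)
   = 1 / (1 + 0.010000 + 0.066069) = 1/1.0761 = 0.9293
[HCO3⁻] = α₁ × DIC = 0.9293 × 2.14 = 1.99 mmol/kg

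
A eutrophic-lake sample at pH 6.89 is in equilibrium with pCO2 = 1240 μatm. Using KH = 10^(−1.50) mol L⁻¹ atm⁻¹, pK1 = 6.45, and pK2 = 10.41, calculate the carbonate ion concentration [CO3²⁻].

[CO3²⁻] = 0.0326 μmol/L

[CO2*] = KH · pCO2 = 10^(−1.50) × 1240×10^-6 = 3.921×10^-5 mol/L
α₀ = 1/(1 + K1/[H⁺] + K1K2/[H⁺]²) = 1/(1 + 10^+0.44 + 10^-3.08) = 0.2663
DIC = [CO2*]/α₀ = 3.921×10^-5 / 0.2663 = 0.1472 mmol/L
[CO3²⁻] = α₂·DIC; α₂ = 0.0002215, so [CO3²⁻] = 0.0002215 × 0.1472 = 3.26×10^-5 mmol/L = 0.0326 μmol/L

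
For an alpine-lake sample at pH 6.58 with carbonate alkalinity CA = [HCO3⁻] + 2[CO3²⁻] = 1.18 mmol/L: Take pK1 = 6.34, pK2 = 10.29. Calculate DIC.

CA = [HCO3⁻] + 2[CO3²⁻] = (α₁ + 2α₂)·DIC
At pH 6.58: [H⁺]/K1 = 10^-0.24 = 0.57544, K2/[H⁺] = 10^-3.71 = 0.00019498
α₁ = 1/(1 + 0.57544 + 0.00019498) = 1/1.5756 = 0.6347; α₂ = α₁·K2/[H⁺] = 0.0001237
α₁ + 2α₂ = 0.6349
DIC = CA / (α₁ + 2α₂) = 1.18 / 0.6349 = 1.86 mmol/L

DIC = 1.86 mmol/L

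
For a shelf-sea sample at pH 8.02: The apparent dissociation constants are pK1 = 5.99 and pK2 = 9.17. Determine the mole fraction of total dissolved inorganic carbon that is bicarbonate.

α₁ = 0.926

α₁ = 1 / (1 + [H⁺]/K1 + K2/[H⁺]) = 1 / (1 + 10^-2.03 + 10^-1.15)
   = 1 / (1 + 0.0093325 + 0.070795) = 1/1.0801 = 0.9258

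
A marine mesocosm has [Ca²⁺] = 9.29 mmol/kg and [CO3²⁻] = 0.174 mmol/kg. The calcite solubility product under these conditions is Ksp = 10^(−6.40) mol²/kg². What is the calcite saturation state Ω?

Ksp = 10^(−6.40) = 3.981×10^-7
Ω = [Ca²⁺][CO3²⁻]/Ksp = (9.29×10^-3)(0.174×10^-3) / 3.981×10^-7 = 4.06

Ω = 4.06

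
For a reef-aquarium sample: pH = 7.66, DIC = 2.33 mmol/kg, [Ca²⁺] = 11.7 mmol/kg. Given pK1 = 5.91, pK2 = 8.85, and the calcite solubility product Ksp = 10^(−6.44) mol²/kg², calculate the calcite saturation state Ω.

Ω = 4.48

α₂ = 1 / (1 + [H⁺]/K2 + [H⁺]²/(K1K2)) = 1 / (1 + 10^+1.19 + 10^-0.56)
   = 1 / (1 + 15.488 + 0.27542) = 1/16.764 = 0.05965
[CO3²⁻] = α₂ × DIC = 0.05965 × 2.33 = 0.1390 mmol/kg
Ksp = 10^(−6.44) = 3.631×10^-7
Ω = [Ca²⁺][CO3²⁻]/Ksp = (11.7×10^-3)(1.390×10^-4) / 3.631×10^-7 = 4.48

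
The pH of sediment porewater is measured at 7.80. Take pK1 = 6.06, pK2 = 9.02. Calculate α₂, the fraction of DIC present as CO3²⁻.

α₂ = 0.0559

α₂ = 1 / (1 + [H⁺]/K2 + [H⁺]²/(K1K2)) = 1 / (1 + 10^+1.22 + 10^-0.52)
   = 1 / (1 + 16.596 + 0.30200) = 1/17.898 = 0.05587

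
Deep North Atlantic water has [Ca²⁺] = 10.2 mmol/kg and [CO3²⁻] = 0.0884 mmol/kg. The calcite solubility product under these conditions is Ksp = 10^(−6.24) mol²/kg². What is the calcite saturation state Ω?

Ω = 1.57

Ksp = 10^(−6.24) = 5.754×10^-7
Ω = [Ca²⁺][CO3²⁻]/Ksp = (10.2×10^-3)(0.0884×10^-3) / 5.754×10^-7 = 1.57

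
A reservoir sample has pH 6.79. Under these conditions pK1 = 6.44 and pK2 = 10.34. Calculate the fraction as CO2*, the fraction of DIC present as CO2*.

α₀ = 1 / (1 + K1/[H⁺] + K1K2/[H⁺]²) = 1 / (1 + 10^+0.35 + 10^-3.20)
   = 1 / (1 + 2.2387 + 0.00063096) = 1/3.2394 = 0.3087

α₀ = 0.309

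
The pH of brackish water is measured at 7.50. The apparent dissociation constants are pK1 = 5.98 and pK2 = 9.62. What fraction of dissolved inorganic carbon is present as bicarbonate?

α₁ = 0.964

α₁ = 1 / (1 + [H⁺]/K1 + K2/[H⁺]) = 1 / (1 + 10^-1.52 + 10^-2.12)
   = 1 / (1 + 0.030200 + 0.0075858) = 1/1.0378 = 0.9636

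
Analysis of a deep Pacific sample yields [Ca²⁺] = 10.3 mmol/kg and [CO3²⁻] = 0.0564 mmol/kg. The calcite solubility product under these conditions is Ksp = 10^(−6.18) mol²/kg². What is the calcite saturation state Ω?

Ω = 0.879

Ksp = 10^(−6.18) = 6.607×10^-7
Ω = [Ca²⁺][CO3²⁻]/Ksp = (10.3×10^-3)(0.0564×10^-3) / 6.607×10^-7 = 0.879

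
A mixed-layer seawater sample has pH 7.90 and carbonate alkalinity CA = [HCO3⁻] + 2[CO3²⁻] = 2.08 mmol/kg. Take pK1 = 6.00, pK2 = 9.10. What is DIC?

CA = [HCO3⁻] + 2[CO3²⁻] = (α₁ + 2α₂)·DIC
At pH 7.90: [H⁺]/K1 = 10^-1.90 = 0.012589, K2/[H⁺] = 10^-1.20 = 0.063096
α₁ = 1/(1 + 0.012589 + 0.063096) = 1/1.0757 = 0.9296; α₂ = α₁·K2/[H⁺] = 0.05866
α₁ + 2α₂ = 1.0470
DIC = CA / (α₁ + 2α₂) = 2.08 / 1.0470 = 1.99 mmol/kg

DIC = 1.99 mmol/kg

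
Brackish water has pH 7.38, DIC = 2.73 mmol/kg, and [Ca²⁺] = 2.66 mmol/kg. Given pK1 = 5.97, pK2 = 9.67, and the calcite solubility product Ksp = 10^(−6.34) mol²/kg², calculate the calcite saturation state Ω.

Ω = 0.0780

α₂ = 1 / (1 + [H⁺]/K2 + [H⁺]²/(K1K2)) = 1 / (1 + 10^+2.29 + 10^+0.88)
   = 1 / (1 + 194.98 + 7.5858) = 1/203.57 = 0.004912
[CO3²⁻] = α₂ × DIC = 0.004912 × 2.73 = 0.01341 mmol/kg = 13.41 μmol/kg
Ksp = 10^(−6.34) = 4.571×10^-7
Ω = [Ca²⁺][CO3²⁻]/Ksp = (2.66×10^-3)(1.341×10^-5) / 4.571×10^-7 = 0.0780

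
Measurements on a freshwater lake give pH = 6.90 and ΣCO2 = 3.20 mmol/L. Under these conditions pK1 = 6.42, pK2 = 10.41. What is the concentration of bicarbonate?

[HCO3⁻] = 2.40 mmol/L

α₁ = 1 / (1 + [H⁺]/K1 + K2/[H⁺]) = 1 / (1 + 10^-0.48 + 10^-3.51)
   = 1 / (1 + 0.33113 + 0.00030903) = 1/1.3314 = 0.7511
[HCO3⁻] = α₁ × DIC = 0.7511 × 3.20 = 2.40 mmol/L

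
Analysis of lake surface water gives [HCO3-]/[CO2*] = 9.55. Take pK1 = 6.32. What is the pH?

pH = 7.30

From K1 = [H⁺][HCO3-]/[CO2*]:  pH = pK1 + log₁₀([HCO3-]/[CO2*])
log₁₀(9.55) = +0.980
pH = 6.32 + (+0.980) = 7.30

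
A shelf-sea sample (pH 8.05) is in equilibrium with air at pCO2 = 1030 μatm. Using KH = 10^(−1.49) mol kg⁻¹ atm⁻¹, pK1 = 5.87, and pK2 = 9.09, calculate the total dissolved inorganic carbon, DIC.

[CO2*] = KH · pCO2 = 10^(−1.49) × 1030×10^-6 = 3.333×10^-5 mol/kg
α₀ = 1/(1 + K1/[H⁺] + K1K2/[H⁺]²) = 1/(1 + 10^+2.18 + 10^+1.14) = 0.006018
DIC = [CO2*]/α₀ = 3.333×10^-5 / 0.006018 = 5.54 mmol/kg

DIC = 5.54 mmol/kg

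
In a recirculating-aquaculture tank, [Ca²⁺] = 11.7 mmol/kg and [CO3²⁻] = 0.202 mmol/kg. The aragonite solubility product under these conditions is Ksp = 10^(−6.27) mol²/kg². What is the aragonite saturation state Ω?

Ksp = 10^(−6.27) = 5.370×10^-7
Ω = [Ca²⁺][CO3²⁻]/Ksp = (11.7×10^-3)(0.202×10^-3) / 5.370×10^-7 = 4.40

Ω = 4.40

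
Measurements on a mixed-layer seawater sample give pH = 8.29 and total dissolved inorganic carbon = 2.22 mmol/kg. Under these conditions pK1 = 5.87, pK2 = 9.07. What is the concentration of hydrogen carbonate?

[HCO3⁻] = 1.90 mmol/kg

α₁ = 1 / (1 + [H⁺]/K1 + K2/[H⁺]) = 1 / (1 + 10^-2.42 + 10^-0.78)
   = 1 / (1 + 0.0038019 + 0.16596) = 1/1.1698 = 0.8549
[HCO3⁻] = α₁ × DIC = 0.8549 × 2.22 = 1.90 mmol/kg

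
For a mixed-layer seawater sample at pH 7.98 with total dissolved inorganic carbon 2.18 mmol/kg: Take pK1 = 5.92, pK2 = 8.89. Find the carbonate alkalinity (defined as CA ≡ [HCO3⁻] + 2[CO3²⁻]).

CA = [HCO3⁻] + 2[CO3²⁻] = (α₁ + 2α₂)·DIC
At pH 7.98: [H⁺]/K1 = 10^-2.06 = 0.0087096, K2/[H⁺] = 10^-0.91 = 0.12303
α₁ = 1/(1 + 0.0087096 + 0.12303) = 1/1.1317 = 0.8836; α₂ = α₁·K2/[H⁺] = 0.1087
α₁ + 2α₂ = 1.1010
CA = 1.1010 × 2.18 = 2.40 mmol/kg

CA = 2.40 mmol/kg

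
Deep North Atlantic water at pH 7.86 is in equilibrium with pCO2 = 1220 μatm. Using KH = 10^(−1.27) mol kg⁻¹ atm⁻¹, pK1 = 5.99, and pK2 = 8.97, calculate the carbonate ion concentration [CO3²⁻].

[CO2*] = KH · pCO2 = 10^(−1.27) × 1220×10^-6 = 6.552×10^-5 mol/kg
α₀ = 1/(1 + K1/[H⁺] + K1K2/[H⁺]²) = 1/(1 + 10^+1.87 + 10^+0.76) = 0.01236
DIC = [CO2*]/α₀ = 6.552×10^-5 / 0.01236 = 5.299 mmol/kg
[CO3²⁻] = α₂·DIC; α₂ = 0.07114, so [CO3²⁻] = 0.07114 × 5.299 = 0.377 mmol/kg

[CO3²⁻] = 0.377 mmol/kg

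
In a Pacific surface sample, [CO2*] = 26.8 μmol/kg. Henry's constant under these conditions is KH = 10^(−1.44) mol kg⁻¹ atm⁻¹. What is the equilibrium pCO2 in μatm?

pCO2 = 738 μatm

KH = 10^(−1.44) = 3.631×10^-2 mol kg⁻¹ atm⁻¹
pCO2 = [CO2*]/KH = 26.8×10^-6 / 3.631×10^-2 = 7.38×10^-4 atm = 738 μatm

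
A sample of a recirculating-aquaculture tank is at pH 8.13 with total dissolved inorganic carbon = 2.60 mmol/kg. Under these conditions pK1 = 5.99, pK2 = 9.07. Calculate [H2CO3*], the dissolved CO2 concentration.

α₀ = 1 / (1 + K1/[H⁺] + K1K2/[H⁺]²) = 1 / (1 + 10^+2.14 + 10^+1.20)
   = 1 / (1 + 138.04 + 15.849) = 1/154.89 = 0.006456
[CO2*] = α₀ × DIC = 0.006456 × 2.60 = 0.0168 mmol/kg = 16.8 μmol/kg

[CO2*] = 16.8 μmol/kg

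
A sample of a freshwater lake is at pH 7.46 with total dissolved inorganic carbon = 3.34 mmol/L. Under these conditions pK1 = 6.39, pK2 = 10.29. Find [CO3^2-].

α₂ = 1 / (1 + [H⁺]/K2 + [H⁺]²/(K1K2)) = 1 / (1 + 10^+2.83 + 10^+1.76)
   = 1 / (1 + 676.08 + 57.544) = 1/734.63 = 0.001361
[CO3²⁻] = α₂ × DIC = 0.001361 × 3.34 = 0.00455 mmol/L = 4.55 μmol/L

[CO3²⁻] = 4.55 μmol/L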